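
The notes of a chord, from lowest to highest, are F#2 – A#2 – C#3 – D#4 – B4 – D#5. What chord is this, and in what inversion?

B major ninth, second inversion

Reducing to letter names: F#, A#, C#, D#, B. These stack in thirds as B–D#–F#–A#–C# — a B major ninth chord.
The lowest note is F#, the fifth of the chord, so this is second inversion.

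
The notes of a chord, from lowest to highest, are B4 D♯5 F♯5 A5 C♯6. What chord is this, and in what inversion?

B dominant ninth, root position

The pitch classes B, D#, F#, A, C# arrange in thirds as B–D#–F#–A–C#: a B dominant ninth chord.
B is the root of B dominant ninth; root in the bass means root position.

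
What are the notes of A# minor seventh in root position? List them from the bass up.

Spelling A# minor seventh: A#–C#–E#–G#. In root position the root is bass, giving A#, C#, E#, G# from the bottom.

A#, C#, E#, G#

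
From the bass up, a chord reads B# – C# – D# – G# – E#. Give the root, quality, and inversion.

The distinct note names are B#, C#, D#, G#, E#. Stacked in thirds they read C#–E#–G#–B#–D#, which is a major ninth chord on C#.
The lowest note is B#, the seventh of the chord, so this is third inversion.

C# major ninth, third inversion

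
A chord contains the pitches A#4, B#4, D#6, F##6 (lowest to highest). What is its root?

Reordering A#, B#, D#, F## into stacked thirds gives B#–D#–F##–A#; the bottom of that stack, B#, is the root.

B#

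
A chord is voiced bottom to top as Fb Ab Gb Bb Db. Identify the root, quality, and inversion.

Reducing to letter names: Fb, Ab, Gb, Bb, Db. These stack in thirds as Gb–Bb–Db–Fb–Ab — a Gb dominant ninth chord.
Fb is the seventh of Gb dominant ninth; seventh in the bass means third inversion.

Gb dominant ninth, third inversion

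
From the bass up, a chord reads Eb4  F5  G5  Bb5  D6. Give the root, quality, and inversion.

The distinct note names are Eb, F, G, Bb, D. Stacked in thirds they read Eb–G–Bb–D–F, which is a major ninth chord on Eb.
The lowest note is Eb, the root of the chord, so this is root position.

Eb major ninth, root position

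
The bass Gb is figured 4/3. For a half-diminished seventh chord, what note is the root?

C

The figures 4/3 mean the fifth of the chord is in the bass. If Gb is the fifth of a half-diminished seventh chord, the root is C (chord tones C–Eb–Gb–Bb).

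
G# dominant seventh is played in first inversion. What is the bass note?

B#

G# dominant seventh is G#–B#–D#–F#. First inversion places the third in the bass: B#.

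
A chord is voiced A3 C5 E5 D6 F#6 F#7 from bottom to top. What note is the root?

The distinct letter names are A, C, E, D, F#. Arranged as a stack of thirds they read D–F#–A–C–E, so D is the root (a D dominant ninth chord).

D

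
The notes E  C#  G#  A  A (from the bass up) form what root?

Reordering E, C#, G#, A into stacked thirds gives A–C#–E–G#; the bottom of that stack, A, is the root.

A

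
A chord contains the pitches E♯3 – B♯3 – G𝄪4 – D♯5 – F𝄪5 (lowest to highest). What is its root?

Reordering E#, B#, G##, D#, F## into stacked thirds gives E#–G##–B#–D#–F##; the bottom of that stack, E#, is the root.

E#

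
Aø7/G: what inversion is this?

Aø7/G means A half-diminished seventh with G in the bass. G is the seventh of A half-diminished seventh (A–C–Eb–G), so this is third inversion.

third inversion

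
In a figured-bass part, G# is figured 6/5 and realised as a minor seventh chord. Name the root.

E#

The figures 6/5 mean the third of the chord is in the bass. If G# is the third of a minor seventh chord, the root is E# (chord tones E#–G#–B#–D#).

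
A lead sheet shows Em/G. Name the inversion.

Em/G means E minor with G in the bass. G is the third of E minor (E–G–B), so this is first inversion.

first inversion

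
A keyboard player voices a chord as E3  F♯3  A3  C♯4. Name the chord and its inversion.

The pitch classes E, F#, A, C# arrange in thirds as F#–A–C#–E: an F# minor seventh chord.
The lowest note is E, the seventh of the chord, so this is third inversion (figured bass 4/2).

F# minor seventh, third inversion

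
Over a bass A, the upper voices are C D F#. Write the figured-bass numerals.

The notes A, C, D, F# stack in thirds as D–F#–A–C — a D dominant seventh chord. The bass A is the fifth, so this is second inversion: figured 4/3.

4/3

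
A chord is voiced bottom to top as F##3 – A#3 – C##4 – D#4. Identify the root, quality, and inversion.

D# major seventh, first inversion

The pitch classes F##, A#, C##, D# arrange in thirds as D#–F##–A#–C##: a D# major seventh chord.
With the third (F##) in the bass, the chord is in first inversion (figured bass 6/5).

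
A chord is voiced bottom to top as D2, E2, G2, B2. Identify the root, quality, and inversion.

E minor seventh, third inversion

The distinct note names are D, E, G, B. Stacked in thirds they read E–G–B–D, which is a minor seventh chord on E.
The lowest note is D, the seventh of the chord, so this is third inversion (figured bass 4/2).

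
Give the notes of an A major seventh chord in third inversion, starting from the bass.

G#, A, C#, E

Spelling A major seventh: A–C#–E–G#. In third inversion the seventh is bass, giving G#, A, C#, E from the bottom.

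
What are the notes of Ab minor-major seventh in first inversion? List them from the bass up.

Spelling Ab minor-major seventh: Ab–Cb–Eb–G. In first inversion the third is bass, giving Cb, Eb, G, Ab from the bottom.

Cb, Eb, G, Ab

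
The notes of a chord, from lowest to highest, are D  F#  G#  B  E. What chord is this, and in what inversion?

E dominant ninth, third inversion

Reducing to letter names: D, F#, G#, B, E. These stack in thirds as E–G#–B–D–F# — an E dominant ninth chord.
With the seventh (D) in the bass, the chord is in third inversion.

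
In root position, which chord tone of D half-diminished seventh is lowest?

D

The root of D half-diminished seventh (D–F–Ab–C) is D; that is the bass in root position.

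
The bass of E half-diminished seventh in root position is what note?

In root position the root is lowest. For E half-diminished seventh (E–G–Bb–D) that is E.

E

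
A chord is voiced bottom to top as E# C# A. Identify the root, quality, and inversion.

A augmented, second inversion

The distinct note names are E#, C#, A. Stacked in thirds they read A–C#–E#, which is an augmented triad on A.
With the fifth (E#) in the bass, the chord is in second inversion (figured bass 6/4).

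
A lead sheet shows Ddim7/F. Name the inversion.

Ddim7/F means D diminished seventh with F in the bass. F is the third of D diminished seventh (D–F–Ab–Cb), so this is first inversion.

first inversion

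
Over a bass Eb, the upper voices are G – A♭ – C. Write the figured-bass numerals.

The notes Eb, G, Ab, C stack in thirds as Ab–C–Eb–G — an Ab major seventh chord. The bass Eb is the fifth, so this is second inversion: figured 4/3.

4/3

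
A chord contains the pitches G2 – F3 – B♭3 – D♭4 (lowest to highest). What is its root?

G

Reordering G, F, Bb, Db into stacked thirds gives G–Bb–Db–F; the bottom of that stack, G, is the root.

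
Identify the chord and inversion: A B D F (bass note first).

The distinct note names are A, B, D, F. Stacked in thirds they read B–D–F–A, which is a half-diminished seventh chord on B.
With the seventh (A) in the bass, the chord is in third inversion (figured bass 4/2).

B half-diminished seventh, third inversion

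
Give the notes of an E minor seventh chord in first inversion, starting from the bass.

E minor seventh is E–G–B–D. First inversion puts the third (G) in the bass, with the remaining tones above: G, B, D, E.

G, B, D, E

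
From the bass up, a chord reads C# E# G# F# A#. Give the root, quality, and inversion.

The pitch classes C#, E#, G#, F#, A# arrange in thirds as F#–A#–C#–E#–G#: an F# major ninth chord.
C# is the fifth of F# major ninth; fifth in the bass means second inversion.

F# major ninth, second inversion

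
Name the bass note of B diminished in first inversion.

B diminished is B–D–F. First inversion places the third in the bass: D.

D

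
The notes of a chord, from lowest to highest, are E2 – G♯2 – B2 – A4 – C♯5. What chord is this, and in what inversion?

A major ninth, second inversion

Reducing to letter names: E, G#, B, A, C#. These stack in thirds as A–C#–E–G#–B — an A major ninth chord.
With the fifth (E) in the bass, the chord is in second inversion.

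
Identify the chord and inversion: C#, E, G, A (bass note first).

A dominant seventh, first inversion

Reducing to letter names: C#, E, G, A. These stack in thirds as A–C#–E–G — an A dominant seventh chord.
With the third (C#) in the bass, the chord is in first inversion (figured bass 6/5).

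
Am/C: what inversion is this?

first inversion

Am/C means A minor with C in the bass. C is the third of A minor (A–C–E), so this is first inversion.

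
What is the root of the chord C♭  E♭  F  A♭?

F

The distinct letter names are Cb, Eb, F, Ab. Arranged as a stack of thirds they read F–Ab–Cb–Eb, so F is the root (an F half-diminished seventh chord).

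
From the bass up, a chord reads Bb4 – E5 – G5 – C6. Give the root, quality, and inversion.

C dominant seventh, third inversion

Reducing to letter names: Bb, E, G, C. These stack in thirds as C–E–G–Bb — a C dominant seventh chord.
The lowest note is Bb, the seventh of the chord, so this is third inversion (figured bass 4/2).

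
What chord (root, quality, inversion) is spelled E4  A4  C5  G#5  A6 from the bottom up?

A minor-major seventh, second inversion

Reducing to letter names: E, A, C, G#. These stack in thirds as A–C–E–G# — an A minor-major seventh chord.
The lowest note is E, the fifth of the chord, so this is second inversion (figured bass 4/3).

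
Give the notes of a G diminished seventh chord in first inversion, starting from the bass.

Bb, Db, Fb, G

Spelling G diminished seventh: G–Bb–Db–Fb. In first inversion the third is bass, giving Bb, Db, Fb, G from the bottom.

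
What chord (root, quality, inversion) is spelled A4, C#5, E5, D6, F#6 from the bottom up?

Reducing to letter names: A, C#, E, D, F#. These stack in thirds as D–F#–A–C#–E — a D major ninth chord.
With the fifth (A) in the bass, the chord is in second inversion.

D major ninth, second inversion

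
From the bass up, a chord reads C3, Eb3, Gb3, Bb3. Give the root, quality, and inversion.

Reducing to letter names: C, Eb, Gb, Bb. These stack in thirds as C–Eb–Gb–Bb — a C half-diminished seventh chord.
C is the root of C half-diminished seventh; root in the bass means root position (figured bass 7).

C half-diminished seventh, root position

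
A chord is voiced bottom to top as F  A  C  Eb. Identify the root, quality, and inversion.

F dominant seventh, root position

The distinct note names are F, A, C, Eb. Stacked in thirds they read F–A–C–Eb, which is a dominant seventh chord on F.
F is the root of F dominant seventh; root in the bass means root position (figured bass 7).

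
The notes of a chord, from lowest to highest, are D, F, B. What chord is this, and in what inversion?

The pitch classes D, F, B arrange in thirds as B–D–F: a B diminished triad.
With the third (D) in the bass, the chord is in first inversion (figured bass 6).

B diminished, first inversion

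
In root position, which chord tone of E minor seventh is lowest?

E

The root of E minor seventh (E–G–B–D) is E; that is the bass in root position.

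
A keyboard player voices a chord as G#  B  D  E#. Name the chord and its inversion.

Reducing to letter names: G#, B, D, E#. These stack in thirds as E#–G#–B–D — an E# diminished seventh chord.
G# is the third of E# diminished seventh; third in the bass means first inversion (figured bass 6/5).

E# diminished seventh, first inversion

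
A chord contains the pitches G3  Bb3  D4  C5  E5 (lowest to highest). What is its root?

C

Reordering G, Bb, D, C, E into stacked thirds gives C–E–G–Bb–D; the bottom of that stack, C, is the root.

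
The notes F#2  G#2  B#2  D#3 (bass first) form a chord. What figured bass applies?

The notes F#, G#, B#, D# stack in thirds as G#–B#–D#–F# — a G# dominant seventh chord. The bass F# is the seventh, so this is third inversion: figured 4/2.

4/2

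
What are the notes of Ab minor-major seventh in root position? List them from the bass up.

Spelling Ab minor-major seventh: Ab–Cb–Eb–G. In root position the root is bass, giving Ab, Cb, Eb, G from the bottom.

Ab, Cb, Eb, G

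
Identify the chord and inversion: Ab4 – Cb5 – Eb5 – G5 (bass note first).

Ab minor-major seventh, root position

The distinct note names are Ab, Cb, Eb, G. Stacked in thirds they read Ab–Cb–Eb–G, which is a minor-major seventh chord on Ab.
The lowest note is Ab, the root of the chord, so this is root position (figured bass 7).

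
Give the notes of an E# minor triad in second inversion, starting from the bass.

E# minor is E#–G#–B#. Second inversion puts the fifth (B#) in the bass, with the remaining tones above: B#, E#, G#.

B#, E#, G#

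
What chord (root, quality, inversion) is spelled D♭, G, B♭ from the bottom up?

The distinct note names are Db, G, Bb. Stacked in thirds they read G–Bb–Db, which is a diminished triad on G.
The lowest note is Db, the fifth of the chord, so this is second inversion (figured bass 6/4).

G diminished, second inversion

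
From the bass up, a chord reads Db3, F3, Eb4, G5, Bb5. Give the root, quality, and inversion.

Eb dominant ninth, third inversion

The distinct note names are Db, F, Eb, G, Bb. Stacked in thirds they read Eb–G–Bb–Db–F, which is a dominant ninth chord on Eb.
Db is the seventh of Eb dominant ninth; seventh in the bass means third inversion.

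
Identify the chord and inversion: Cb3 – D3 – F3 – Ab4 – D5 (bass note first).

Reducing to letter names: Cb, D, F, Ab. These stack in thirds as D–F–Ab–Cb — a D diminished seventh chord.
With the seventh (Cb) in the bass, the chord is in third inversion (figured bass 4/2).

D diminished seventh, third inversion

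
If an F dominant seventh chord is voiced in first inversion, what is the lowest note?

A

The third of F dominant seventh (F–A–C–Eb) is A; that is the bass in first inversion.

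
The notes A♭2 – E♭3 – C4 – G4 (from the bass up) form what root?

Reordering Ab, Eb, C, G into stacked thirds gives Ab–C–Eb–G; the bottom of that stack, Ab, is the root.

Ab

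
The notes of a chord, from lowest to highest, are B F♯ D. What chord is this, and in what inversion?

B minor, root position

The distinct note names are B, F#, D. Stacked in thirds they read B–D–F#, which is a minor triad on B.
B is the root of B minor; root in the bass means root position (figured bass 5/3).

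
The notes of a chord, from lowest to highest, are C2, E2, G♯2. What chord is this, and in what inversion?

The distinct note names are C, E, G#. Stacked in thirds they read C–E–G#, which is an augmented triad on C.
C is the root of C augmented; root in the bass means root position (figured bass 5/3).

C augmented, root position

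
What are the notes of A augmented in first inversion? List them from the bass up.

C#, E#, A

Spelling A augmented: A–C#–E#. In first inversion the third is bass, giving C#, E#, A from the bottom.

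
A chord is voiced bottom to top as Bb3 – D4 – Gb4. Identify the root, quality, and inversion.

Gb augmented, first inversion

Reducing to letter names: Bb, D, Gb. These stack in thirds as Gb–Bb–D — a Gb augmented triad.
The lowest note is Bb, the third of the chord, so this is first inversion (figured bass 6).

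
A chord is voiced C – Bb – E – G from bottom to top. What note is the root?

C, Bb, E, G are the tones of a C dominant seventh chord (C–E–G–Bb), making C the root.

C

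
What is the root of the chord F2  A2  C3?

F

The distinct letter names are F, A, C. Arranged as a stack of thirds they read F–A–C, so F is the root (an F major triad).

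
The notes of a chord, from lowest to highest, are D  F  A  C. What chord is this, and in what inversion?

The pitch classes D, F, A, C arrange in thirds as D–F–A–C: a D minor seventh chord.
The lowest note is D, the root of the chord, so this is root position (figured bass 7).

D minor seventh, root position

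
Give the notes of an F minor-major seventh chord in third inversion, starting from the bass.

E, F, Ab, C

F minor-major seventh is F–Ab–C–E. Third inversion puts the seventh (E) in the bass, with the remaining tones above: E, F, Ab, C.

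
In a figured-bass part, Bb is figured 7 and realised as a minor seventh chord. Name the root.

Bb

The figures 7 mean the root of the chord is in the bass. If Bb is the root of a minor seventh chord, the root is Bb (chord tones Bb–Db–F–Ab).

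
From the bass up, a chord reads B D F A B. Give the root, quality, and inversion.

B half-diminished seventh, root position

Reducing to letter names: B, D, F, A. These stack in thirds as B–D–F–A — a B half-diminished seventh chord.
B is the root of B half-diminished seventh; root in the bass means root position (figured bass 7).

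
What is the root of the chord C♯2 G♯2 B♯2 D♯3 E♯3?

Reordering C#, G#, B#, D#, E# into stacked thirds gives C#–E#–G#–B#–D#; the bottom of that stack, C#, is the root.

C#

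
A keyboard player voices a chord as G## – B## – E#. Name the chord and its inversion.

E# augmented, first inversion

Reducing to letter names: G##, B##, E#. These stack in thirds as E#–G##–B## — an E# augmented triad.
G## is the third of E# augmented; third in the bass means first inversion (figured bass 6).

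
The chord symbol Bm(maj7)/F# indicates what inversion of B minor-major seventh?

Bm(maj7)/F# means B minor-major seventh with F# in the bass. F# is the fifth of B minor-major seventh (B–D–F#–A#), so this is second inversion.

second inversion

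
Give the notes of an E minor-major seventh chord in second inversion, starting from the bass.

E minor-major seventh is E–G–B–D#. Second inversion puts the fifth (B) in the bass, with the remaining tones above: B, D#, E, G.

B, D#, E, G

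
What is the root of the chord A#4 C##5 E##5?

Reordering A#, C##, E## into stacked thirds gives A#–C##–E##; the bottom of that stack, A#, is the root.

A#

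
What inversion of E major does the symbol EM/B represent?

second inversion

EM/B means E major with B in the bass. B is the fifth of E major (E–G#–B), so this is second inversion.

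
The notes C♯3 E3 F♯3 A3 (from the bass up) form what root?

C#, E, F#, A are the tones of an F# minor seventh chord (F#–A–C#–E), making F# the root.

F#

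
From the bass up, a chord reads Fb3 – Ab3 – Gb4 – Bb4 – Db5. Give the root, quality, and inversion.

The distinct note names are Fb, Ab, Gb, Bb, Db. Stacked in thirds they read Gb–Bb–Db–Fb–Ab, which is a dominant ninth chord on Gb.
With the seventh (Fb) in the bass, the chord is in third inversion.

Gb dominant ninth, third inversion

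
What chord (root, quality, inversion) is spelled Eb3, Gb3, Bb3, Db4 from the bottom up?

The pitch classes Eb, Gb, Bb, Db arrange in thirds as Eb–Gb–Bb–Db: an Eb minor seventh chord.
The lowest note is Eb, the root of the chord, so this is root position (figured bass 7).

Eb minor seventh, root position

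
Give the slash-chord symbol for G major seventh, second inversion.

Gmaj7/D

Second inversion of G major seventh has the fifth (D) in the bass. As a slash chord: Gmaj7/D.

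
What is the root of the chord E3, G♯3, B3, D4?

E, G#, B, D are the tones of an E dominant seventh chord (E–G#–B–D), making E the root.

E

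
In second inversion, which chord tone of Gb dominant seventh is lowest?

Db

Gb dominant seventh is Gb–Bb–Db–Fb. Second inversion places the fifth in the bass: Db.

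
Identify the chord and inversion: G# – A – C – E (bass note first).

A minor-major seventh, third inversion

The distinct note names are G#, A, C, E. Stacked in thirds they read A–C–E–G#, which is a minor-major seventh chord on A.
With the seventh (G#) in the bass, the chord is in third inversion (figured bass 4/2).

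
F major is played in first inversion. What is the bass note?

A

The third of F major (F–A–C) is A; that is the bass in first inversion.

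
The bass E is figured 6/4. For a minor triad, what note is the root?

A

The figures 6/4 mean the fifth of the chord is in the bass. If E is the fifth of a minor triad, the root is A (chord tones A–C–E).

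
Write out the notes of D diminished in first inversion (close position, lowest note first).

F, Ab, D

The chord tones are D–F–Ab. With the third (F) lowest for first inversion: F, Ab, D.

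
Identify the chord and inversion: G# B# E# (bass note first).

The pitch classes G#, B#, E# arrange in thirds as E#–G#–B#: an E# minor triad.
With the third (G#) in the bass, the chord is in first inversion (figured bass 6).

E# minor, first inversion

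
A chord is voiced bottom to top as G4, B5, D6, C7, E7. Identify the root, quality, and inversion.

C major ninth, second inversion

The pitch classes G, B, D, C, E arrange in thirds as C–E–G–B–D: a C major ninth chord.
With the fifth (G) in the bass, the chord is in second inversion.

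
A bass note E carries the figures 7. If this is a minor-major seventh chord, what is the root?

The figures 7 mean the root of the chord is in the bass. If E is the root of a minor-major seventh chord, the root is E (chord tones E–G–B–D#).

E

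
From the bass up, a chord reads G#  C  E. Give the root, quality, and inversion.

C augmented, second inversion

The distinct note names are G#, C, E. Stacked in thirds they read C–E–G#, which is an augmented triad on C.
The lowest note is G#, the fifth of the chord, so this is second inversion (figured bass 6/4).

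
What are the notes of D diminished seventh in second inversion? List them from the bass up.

The chord tones are D–F–Ab–Cb. With the fifth (Ab) lowest for second inversion: Ab, Cb, D, F.

Ab, Cb, D, F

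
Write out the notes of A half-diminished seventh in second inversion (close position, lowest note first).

The chord tones are A–C–Eb–G. With the fifth (Eb) lowest for second inversion: Eb, G, A, C.

Eb, G, A, C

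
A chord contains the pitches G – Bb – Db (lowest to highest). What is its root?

G, Bb, Db are the tones of a G diminished triad (G–Bb–Db), making G the root.

G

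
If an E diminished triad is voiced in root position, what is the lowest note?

E

In root position the root is lowest. For E diminished (E–G–Bb) that is E.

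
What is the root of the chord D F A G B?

G

D, F, A, G, B are the tones of a G dominant ninth chord (G–B–D–F–A), making G the root.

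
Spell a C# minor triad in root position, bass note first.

C#, E, G#

Spelling C# minor: C#–E–G#. In root position the root is bass, giving C#, E, G# from the bottom.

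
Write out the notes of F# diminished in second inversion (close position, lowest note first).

C, F#, A

The chord tones are F#–A–C. With the fifth (C) lowest for second inversion: C, F#, A.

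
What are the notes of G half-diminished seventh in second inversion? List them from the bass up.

Db, F, G, Bb

Spelling G half-diminished seventh: G–Bb–Db–F. In second inversion the fifth is bass, giving Db, F, G, Bb from the bottom.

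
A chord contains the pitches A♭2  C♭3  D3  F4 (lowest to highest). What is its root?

The distinct letter names are Ab, Cb, D, F. Arranged as a stack of thirds they read D–F–Ab–Cb, so D is the root (a D diminished seventh chord).

D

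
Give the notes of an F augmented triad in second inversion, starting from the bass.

F augmented is F–A–C#. Second inversion puts the fifth (C#) in the bass, with the remaining tones above: C#, F, A.

C#, F, A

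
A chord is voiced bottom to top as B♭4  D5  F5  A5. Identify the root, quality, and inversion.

Reducing to letter names: Bb, D, F, A. These stack in thirds as Bb–D–F–A — a Bb major seventh chord.
Bb is the root of Bb major seventh; root in the bass means root position (figured bass 7).

Bb major seventh, root position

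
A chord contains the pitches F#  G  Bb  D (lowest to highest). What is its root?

G

The distinct letter names are F#, G, Bb, D. Arranged as a stack of thirds they read G–Bb–D–F#, so G is the root (a G minor-major seventh chord).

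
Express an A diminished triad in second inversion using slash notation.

Adim/Eb

Second inversion of A diminished has the fifth (Eb) in the bass. As a slash chord: Adim/Eb.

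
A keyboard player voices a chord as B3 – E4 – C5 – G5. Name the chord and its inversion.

The pitch classes B, E, C, G arrange in thirds as C–E–G–B: a C major seventh chord.
B is the seventh of C major seventh; seventh in the bass means third inversion (figured bass 4/2).

C major seventh, third inversion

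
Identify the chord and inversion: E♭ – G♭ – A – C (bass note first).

The pitch classes Eb, Gb, A, C arrange in thirds as A–C–Eb–Gb: an A diminished seventh chord.
Eb is the fifth of A diminished seventh; fifth in the bass means second inversion (figured bass 4/3).

A diminished seventh, second inversion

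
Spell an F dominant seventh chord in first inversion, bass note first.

F dominant seventh is F–A–C–Eb. First inversion puts the third (A) in the bass, with the remaining tones above: A, C, Eb, F.

A, C, Eb, F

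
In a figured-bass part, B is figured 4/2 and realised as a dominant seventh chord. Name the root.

C#

The figures 4/2 mean the seventh of the chord is in the bass. If B is the seventh of a dominant seventh chord, the root is C# (chord tones C#–E#–G#–B).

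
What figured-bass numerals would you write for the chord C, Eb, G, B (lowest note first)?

The notes C, Eb, G, B stack in thirds as C–Eb–G–B — a C minor-major seventh chord. The bass C is the root, so this is root position: figured 7.

7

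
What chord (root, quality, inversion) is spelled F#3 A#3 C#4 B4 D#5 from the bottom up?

B major ninth, second inversion

Reducing to letter names: F#, A#, C#, B, D#. These stack in thirds as B–D#–F#–A#–C# — a B major ninth chord.
With the fifth (F#) in the bass, the chord is in second inversion.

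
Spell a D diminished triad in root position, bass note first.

Spelling D diminished: D–F–Ab. In root position the root is bass, giving D, F, Ab from the bottom.

D, F, Ab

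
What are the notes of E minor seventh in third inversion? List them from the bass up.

The chord tones are E–G–B–D. With the seventh (D) lowest for third inversion: D, E, G, B.

D, E, G, B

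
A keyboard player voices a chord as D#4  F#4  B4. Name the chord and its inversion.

The pitch classes D#, F#, B arrange in thirds as B–D#–F#: a B major triad.
D# is the third of B major; third in the bass means first inversion (figured bass 6).

B major, first inversion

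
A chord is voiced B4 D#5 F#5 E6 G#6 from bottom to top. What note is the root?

E

The distinct letter names are B, D#, F#, E, G#. Arranged as a stack of thirds they read E–G#–B–D#–F#, so E is the root (an E major ninth chord).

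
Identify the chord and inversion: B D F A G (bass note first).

The pitch classes B, D, F, A, G arrange in thirds as G–B–D–F–A: a G dominant ninth chord.
With the third (B) in the bass, the chord is in first inversion.

G dominant ninth, first inversion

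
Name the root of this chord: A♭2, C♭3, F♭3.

Ab, Cb, Fb are the tones of an Fb major triad (Fb–Ab–Cb), making Fb the root.

Fb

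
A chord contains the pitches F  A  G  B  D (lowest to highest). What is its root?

F, A, G, B, D are the tones of a G dominant ninth chord (G–B–D–F–A), making G the root.

G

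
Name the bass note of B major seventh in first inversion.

D#

In first inversion the third is lowest. For B major seventh (B–D#–F#–A#) that is D#.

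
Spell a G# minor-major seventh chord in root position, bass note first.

G#, B, D#, F##

Spelling G# minor-major seventh: G#–B–D#–F##. In root position the root is bass, giving G#, B, D#, F## from the bottom.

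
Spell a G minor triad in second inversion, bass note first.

The chord tones are G–Bb–D. With the fifth (D) lowest for second inversion: D, G, Bb.

D, G, Bb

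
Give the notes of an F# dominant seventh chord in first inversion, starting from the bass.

A#, C#, E, F#

Spelling F# dominant seventh: F#–A#–C#–E. In first inversion the third is bass, giving A#, C#, E, F# from the bottom.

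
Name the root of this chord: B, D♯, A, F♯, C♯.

B

The distinct letter names are B, D#, A, F#, C#. Arranged as a stack of thirds they read B–D#–F#–A–C#, so B is the root (a B dominant ninth chord).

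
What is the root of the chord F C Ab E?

F, C, Ab, E are the tones of an F minor-major seventh chord (F–Ab–C–E), making F the root.

F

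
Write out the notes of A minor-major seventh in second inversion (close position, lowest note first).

E, G#, A, C

A minor-major seventh is A–C–E–G#. Second inversion puts the fifth (E) in the bass, with the remaining tones above: E, G#, A, C.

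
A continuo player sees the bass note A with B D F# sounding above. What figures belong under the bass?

The notes A, B, D, F# stack in thirds as B–D–F#–A — a B minor seventh chord. The bass A is the seventh, so this is third inversion: figured 4/2.

4/2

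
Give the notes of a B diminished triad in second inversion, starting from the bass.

F, B, D

B diminished is B–D–F. Second inversion puts the fifth (F) in the bass, with the remaining tones above: F, B, D.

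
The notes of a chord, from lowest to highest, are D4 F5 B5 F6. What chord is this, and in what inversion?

The distinct note names are D, F, B. Stacked in thirds they read B–D–F, which is a diminished triad on B.
With the third (D) in the bass, the chord is in first inversion (figured bass 6).

B diminished, first inversion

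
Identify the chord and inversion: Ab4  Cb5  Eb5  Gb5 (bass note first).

The distinct note names are Ab, Cb, Eb, Gb. Stacked in thirds they read Ab–Cb–Eb–Gb, which is a minor seventh chord on Ab.
The lowest note is Ab, the root of the chord, so this is root position (figured bass 7).

Ab minor seventh, root position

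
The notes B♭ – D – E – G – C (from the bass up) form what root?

Reordering Bb, D, E, G, C into stacked thirds gives C–E–G–Bb–D; the bottom of that stack, C, is the root.

C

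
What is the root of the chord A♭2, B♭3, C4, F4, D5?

Bb

Ab, Bb, C, F, D are the tones of a Bb dominant ninth chord (Bb–D–F–Ab–C), making Bb the root.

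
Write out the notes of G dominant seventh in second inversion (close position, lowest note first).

G dominant seventh is G–B–D–F. Second inversion puts the fifth (D) in the bass, with the remaining tones above: D, F, G, B.

D, F, G, B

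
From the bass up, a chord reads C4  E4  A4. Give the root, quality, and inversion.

A minor, first inversion

The distinct note names are C, E, A. Stacked in thirds they read A–C–E, which is a minor triad on A.
With the third (C) in the bass, the chord is in first inversion (figured bass 6).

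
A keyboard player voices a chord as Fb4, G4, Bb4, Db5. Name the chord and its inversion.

G diminished seventh, third inversion

The pitch classes Fb, G, Bb, Db arrange in thirds as G–Bb–Db–Fb: a G diminished seventh chord.
Fb is the seventh of G diminished seventh; seventh in the bass means third inversion (figured bass 4/2).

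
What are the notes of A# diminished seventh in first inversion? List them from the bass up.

C#, E, G, A#

A# diminished seventh is A#–C#–E–G. First inversion puts the third (C#) in the bass, with the remaining tones above: C#, E, G, A#.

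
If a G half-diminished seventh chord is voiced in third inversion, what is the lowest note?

In third inversion the seventh is lowest. For G half-diminished seventh (G–Bb–Db–F) that is F.

F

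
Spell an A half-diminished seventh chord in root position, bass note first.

The chord tones are A–C–Eb–G. With the root (A) lowest for root position: A, C, Eb, G.

A, C, Eb, G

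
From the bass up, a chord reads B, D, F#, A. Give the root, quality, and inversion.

B minor seventh, root position

The distinct note names are B, D, F#, A. Stacked in thirds they read B–D–F#–A, which is a minor seventh chord on B.
With the root (B) in the bass, the chord is in root position (figured bass 7).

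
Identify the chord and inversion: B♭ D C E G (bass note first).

C dominant ninth, third inversion

The distinct note names are Bb, D, C, E, G. Stacked in thirds they read C–E–G–Bb–D, which is a dominant ninth chord on C.
Bb is the seventh of C dominant ninth; seventh in the bass means third inversion.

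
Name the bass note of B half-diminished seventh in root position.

In root position the root is lowest. For B half-diminished seventh (B–D–F–A) that is B.

B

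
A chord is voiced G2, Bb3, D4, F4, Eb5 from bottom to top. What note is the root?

The distinct letter names are G, Bb, D, F, Eb. Arranged as a stack of thirds they read Eb–G–Bb–D–F, so Eb is the root (an Eb major ninth chord).

Eb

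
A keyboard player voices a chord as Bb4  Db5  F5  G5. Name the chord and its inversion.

G half-diminished seventh, first inversion

The pitch classes Bb, Db, F, G arrange in thirds as G–Bb–Db–F: a G half-diminished seventh chord.
The lowest note is Bb, the third of the chord, so this is first inversion (figured bass 6/5).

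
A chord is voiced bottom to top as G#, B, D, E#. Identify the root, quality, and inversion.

Reducing to letter names: G#, B, D, E#. These stack in thirds as E#–G#–B–D — an E# diminished seventh chord.
With the third (G#) in the bass, the chord is in first inversion (figured bass 6/5).

E# diminished seventh, first inversion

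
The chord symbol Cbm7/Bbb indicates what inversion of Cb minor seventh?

Cbm7/Bbb means Cb minor seventh with Bbb in the bass. Bbb is the seventh of Cb minor seventh (Cb–Ebb–Gb–Bbb), so this is third inversion.

third inversion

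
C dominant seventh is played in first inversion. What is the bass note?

The third of C dominant seventh (C–E–G–Bb) is E; that is the bass in first inversion.

E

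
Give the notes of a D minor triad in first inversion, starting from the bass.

The chord tones are D–F–A. With the third (F) lowest for first inversion: F, A, D.

F, A, D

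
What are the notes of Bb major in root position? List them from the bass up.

The chord tones are Bb–D–F. With the root (Bb) lowest for root position: Bb, D, F.

Bb, D, F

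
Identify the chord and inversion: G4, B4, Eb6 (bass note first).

Eb augmented, first inversion

The pitch classes G, B, Eb arrange in thirds as Eb–G–B: an Eb augmented triad.
The lowest note is G, the third of the chord, so this is first inversion (figured bass 6).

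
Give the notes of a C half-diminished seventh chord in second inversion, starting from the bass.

Gb, Bb, C, Eb

Spelling C half-diminished seventh: C–Eb–Gb–Bb. In second inversion the fifth is bass, giving Gb, Bb, C, Eb from the bottom.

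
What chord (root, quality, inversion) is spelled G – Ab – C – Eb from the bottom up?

Ab major seventh, third inversion

The distinct note names are G, Ab, C, Eb. Stacked in thirds they read Ab–C–Eb–G, which is a major seventh chord on Ab.
The lowest note is G, the seventh of the chord, so this is third inversion (figured bass 4/2).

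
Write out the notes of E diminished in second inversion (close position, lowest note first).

Bb, E, G

E diminished is E–G–Bb. Second inversion puts the fifth (Bb) in the bass, with the remaining tones above: Bb, E, G.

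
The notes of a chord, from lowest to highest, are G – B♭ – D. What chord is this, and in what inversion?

The distinct note names are G, Bb, D. Stacked in thirds they read G–Bb–D, which is a minor triad on G.
G is the root of G minor; root in the bass means root position (figured bass 5/3).

G minor, root position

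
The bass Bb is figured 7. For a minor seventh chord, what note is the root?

Bb

The figures 7 mean the root of the chord is in the bass. If Bb is the root of a minor seventh chord, the root is Bb (chord tones Bb–Db–F–Ab).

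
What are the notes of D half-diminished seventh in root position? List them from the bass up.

The chord tones are D–F–Ab–C. With the root (D) lowest for root position: D, F, Ab, C.

D, F, Ab, C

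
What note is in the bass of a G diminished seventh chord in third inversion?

Fb

The seventh of G diminished seventh (G–Bb–Db–Fb) is Fb; that is the bass in third inversion.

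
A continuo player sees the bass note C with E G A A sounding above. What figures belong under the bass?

The notes C, E, G, A stack in thirds as A–C–E–G — an A minor seventh chord. The bass C is the third, so this is first inversion: figured 6/5.

6/5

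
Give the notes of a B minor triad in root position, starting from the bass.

The chord tones are B–D–F#. With the root (B) lowest for root position: B, D, F#.

B, D, F#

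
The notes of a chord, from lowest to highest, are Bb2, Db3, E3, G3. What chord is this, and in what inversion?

E diminished seventh, second inversion

The distinct note names are Bb, Db, E, G. Stacked in thirds they read E–G–Bb–Db, which is a diminished seventh chord on E.
Bb is the fifth of E diminished seventh; fifth in the bass means second inversion (figured bass 4/3).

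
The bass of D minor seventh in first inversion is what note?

In first inversion the third is lowest. For D minor seventh (D–F–A–C) that is F.

F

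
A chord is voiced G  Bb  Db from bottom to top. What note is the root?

G

G, Bb, Db are the tones of a G diminished triad (G–Bb–Db), making G the root.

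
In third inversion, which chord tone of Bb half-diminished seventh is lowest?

Ab

The seventh of Bb half-diminished seventh (Bb–Db–Fb–Ab) is Ab; that is the bass in third inversion.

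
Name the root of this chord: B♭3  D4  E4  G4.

Reordering Bb, D, E, G into stacked thirds gives E–G–Bb–D; the bottom of that stack, E, is the root.

E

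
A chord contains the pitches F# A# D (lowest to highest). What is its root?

F#, A#, D are the tones of a D augmented triad (D–F#–A#), making D the root.

D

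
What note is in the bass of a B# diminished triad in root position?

B#

The root of B# diminished (B#–D#–F#) is B#; that is the bass in root position.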